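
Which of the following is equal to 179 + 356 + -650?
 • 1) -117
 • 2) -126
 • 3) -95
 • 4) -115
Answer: 4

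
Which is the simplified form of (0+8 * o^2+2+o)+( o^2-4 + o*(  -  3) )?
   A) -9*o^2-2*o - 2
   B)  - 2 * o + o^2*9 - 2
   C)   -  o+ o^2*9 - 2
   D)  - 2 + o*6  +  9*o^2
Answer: B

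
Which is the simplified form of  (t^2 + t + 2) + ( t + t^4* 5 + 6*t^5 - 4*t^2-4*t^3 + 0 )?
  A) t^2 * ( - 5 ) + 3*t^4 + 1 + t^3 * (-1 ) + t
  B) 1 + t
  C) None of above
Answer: C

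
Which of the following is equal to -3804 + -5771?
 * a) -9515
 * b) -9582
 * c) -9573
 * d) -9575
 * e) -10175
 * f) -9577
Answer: d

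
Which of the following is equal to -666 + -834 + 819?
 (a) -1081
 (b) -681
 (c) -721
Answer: b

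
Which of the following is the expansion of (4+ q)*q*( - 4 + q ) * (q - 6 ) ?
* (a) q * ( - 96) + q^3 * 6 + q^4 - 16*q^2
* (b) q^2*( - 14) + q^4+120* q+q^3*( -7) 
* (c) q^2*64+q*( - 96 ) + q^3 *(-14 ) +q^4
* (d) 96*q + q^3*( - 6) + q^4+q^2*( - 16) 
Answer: d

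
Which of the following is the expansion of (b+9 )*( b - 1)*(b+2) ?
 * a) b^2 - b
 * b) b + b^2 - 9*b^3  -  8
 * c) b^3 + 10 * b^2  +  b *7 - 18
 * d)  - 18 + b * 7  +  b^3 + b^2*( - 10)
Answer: c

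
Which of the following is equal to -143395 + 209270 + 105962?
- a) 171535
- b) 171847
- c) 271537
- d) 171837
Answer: d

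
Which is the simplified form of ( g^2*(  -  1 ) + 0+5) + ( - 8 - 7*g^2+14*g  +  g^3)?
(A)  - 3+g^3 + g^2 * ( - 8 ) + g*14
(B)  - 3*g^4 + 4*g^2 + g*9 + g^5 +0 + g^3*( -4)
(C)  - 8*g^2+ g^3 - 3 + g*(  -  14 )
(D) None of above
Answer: A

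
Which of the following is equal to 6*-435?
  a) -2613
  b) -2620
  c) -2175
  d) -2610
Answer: d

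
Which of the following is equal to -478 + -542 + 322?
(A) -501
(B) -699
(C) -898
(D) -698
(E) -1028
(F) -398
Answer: D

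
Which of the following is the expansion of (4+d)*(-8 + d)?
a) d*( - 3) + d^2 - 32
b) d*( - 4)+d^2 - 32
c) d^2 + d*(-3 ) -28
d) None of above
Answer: b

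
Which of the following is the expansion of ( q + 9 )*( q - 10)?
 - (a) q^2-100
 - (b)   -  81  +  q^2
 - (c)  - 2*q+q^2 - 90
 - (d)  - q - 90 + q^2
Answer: d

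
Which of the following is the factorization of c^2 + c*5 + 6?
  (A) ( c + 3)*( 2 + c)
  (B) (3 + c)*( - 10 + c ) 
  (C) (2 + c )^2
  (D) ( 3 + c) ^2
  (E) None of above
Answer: A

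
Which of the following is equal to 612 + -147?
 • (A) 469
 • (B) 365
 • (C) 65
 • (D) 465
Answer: D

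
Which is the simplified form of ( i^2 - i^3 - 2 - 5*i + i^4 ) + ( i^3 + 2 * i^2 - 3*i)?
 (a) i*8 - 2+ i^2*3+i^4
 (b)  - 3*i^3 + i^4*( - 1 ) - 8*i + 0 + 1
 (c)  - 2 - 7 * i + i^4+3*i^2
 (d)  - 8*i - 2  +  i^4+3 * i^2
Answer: d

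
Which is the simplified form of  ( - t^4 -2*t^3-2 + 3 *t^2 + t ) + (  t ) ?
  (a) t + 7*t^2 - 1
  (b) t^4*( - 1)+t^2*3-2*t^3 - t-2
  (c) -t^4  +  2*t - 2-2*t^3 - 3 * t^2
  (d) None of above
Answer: d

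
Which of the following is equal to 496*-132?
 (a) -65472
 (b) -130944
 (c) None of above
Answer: a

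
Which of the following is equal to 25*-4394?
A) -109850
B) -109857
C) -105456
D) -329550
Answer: A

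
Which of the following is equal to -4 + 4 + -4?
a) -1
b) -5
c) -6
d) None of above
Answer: d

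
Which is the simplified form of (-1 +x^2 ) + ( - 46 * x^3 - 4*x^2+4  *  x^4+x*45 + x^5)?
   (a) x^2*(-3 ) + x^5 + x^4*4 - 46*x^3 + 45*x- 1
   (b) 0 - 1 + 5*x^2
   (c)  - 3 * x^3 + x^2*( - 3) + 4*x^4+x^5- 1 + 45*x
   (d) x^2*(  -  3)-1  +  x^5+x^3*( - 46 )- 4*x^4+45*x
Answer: a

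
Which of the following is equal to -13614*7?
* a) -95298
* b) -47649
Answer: a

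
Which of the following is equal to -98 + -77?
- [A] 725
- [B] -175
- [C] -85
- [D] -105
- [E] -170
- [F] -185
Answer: B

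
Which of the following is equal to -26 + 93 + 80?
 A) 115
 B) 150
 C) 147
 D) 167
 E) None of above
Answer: C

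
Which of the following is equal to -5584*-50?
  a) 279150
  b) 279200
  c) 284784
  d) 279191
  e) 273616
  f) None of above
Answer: b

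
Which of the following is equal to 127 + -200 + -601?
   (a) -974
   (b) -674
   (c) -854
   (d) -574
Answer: b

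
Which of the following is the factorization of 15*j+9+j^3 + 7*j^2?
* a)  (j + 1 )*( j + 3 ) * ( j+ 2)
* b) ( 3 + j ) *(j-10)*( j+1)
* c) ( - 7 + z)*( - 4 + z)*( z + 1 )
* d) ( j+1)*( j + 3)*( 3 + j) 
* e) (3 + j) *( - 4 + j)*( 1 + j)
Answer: d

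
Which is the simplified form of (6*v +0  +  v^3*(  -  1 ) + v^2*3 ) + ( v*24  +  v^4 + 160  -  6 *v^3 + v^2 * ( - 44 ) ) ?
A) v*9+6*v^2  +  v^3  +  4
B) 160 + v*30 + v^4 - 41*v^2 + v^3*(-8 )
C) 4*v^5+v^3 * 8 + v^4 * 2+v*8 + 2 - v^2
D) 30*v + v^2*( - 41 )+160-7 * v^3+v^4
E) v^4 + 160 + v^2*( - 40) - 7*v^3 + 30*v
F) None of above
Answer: D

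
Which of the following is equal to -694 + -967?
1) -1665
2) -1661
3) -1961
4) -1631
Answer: 2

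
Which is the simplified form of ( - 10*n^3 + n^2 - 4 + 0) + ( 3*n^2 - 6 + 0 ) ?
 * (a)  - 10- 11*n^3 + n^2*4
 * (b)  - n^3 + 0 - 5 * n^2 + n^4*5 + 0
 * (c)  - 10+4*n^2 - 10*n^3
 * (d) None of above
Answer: c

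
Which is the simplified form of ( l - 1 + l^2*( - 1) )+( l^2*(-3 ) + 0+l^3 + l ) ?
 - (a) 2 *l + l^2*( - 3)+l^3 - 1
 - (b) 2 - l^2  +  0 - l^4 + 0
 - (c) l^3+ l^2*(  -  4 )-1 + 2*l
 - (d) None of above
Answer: c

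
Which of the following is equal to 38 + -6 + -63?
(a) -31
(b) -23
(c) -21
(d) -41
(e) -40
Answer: a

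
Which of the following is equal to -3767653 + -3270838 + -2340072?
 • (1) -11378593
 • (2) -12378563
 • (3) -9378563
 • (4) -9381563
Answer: 3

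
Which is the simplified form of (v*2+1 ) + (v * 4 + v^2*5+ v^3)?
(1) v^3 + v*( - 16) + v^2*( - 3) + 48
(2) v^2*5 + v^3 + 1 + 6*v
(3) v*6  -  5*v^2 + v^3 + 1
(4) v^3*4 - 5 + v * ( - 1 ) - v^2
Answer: 2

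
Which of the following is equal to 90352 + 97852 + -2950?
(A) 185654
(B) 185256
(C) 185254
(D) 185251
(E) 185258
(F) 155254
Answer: C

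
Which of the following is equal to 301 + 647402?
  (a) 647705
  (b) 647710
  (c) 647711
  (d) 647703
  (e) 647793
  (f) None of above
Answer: d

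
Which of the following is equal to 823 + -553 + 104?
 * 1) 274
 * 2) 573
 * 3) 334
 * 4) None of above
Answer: 4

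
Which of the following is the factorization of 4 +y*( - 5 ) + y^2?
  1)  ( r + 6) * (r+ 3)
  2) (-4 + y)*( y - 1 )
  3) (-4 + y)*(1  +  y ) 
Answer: 2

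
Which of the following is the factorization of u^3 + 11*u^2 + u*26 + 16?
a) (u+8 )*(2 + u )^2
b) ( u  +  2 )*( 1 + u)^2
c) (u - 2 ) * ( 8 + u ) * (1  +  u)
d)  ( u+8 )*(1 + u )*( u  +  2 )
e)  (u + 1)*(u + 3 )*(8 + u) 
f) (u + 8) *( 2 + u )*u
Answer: d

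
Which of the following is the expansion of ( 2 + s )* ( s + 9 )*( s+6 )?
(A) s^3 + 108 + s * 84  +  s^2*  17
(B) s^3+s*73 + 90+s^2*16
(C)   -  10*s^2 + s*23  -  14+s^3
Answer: A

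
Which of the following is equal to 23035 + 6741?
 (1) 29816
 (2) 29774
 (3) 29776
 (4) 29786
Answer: 3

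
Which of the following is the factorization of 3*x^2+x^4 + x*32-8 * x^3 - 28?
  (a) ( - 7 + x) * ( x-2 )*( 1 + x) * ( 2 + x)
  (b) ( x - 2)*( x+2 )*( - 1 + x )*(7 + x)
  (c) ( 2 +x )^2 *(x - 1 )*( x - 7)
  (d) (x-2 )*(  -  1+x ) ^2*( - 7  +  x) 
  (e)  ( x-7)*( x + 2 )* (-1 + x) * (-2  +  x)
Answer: e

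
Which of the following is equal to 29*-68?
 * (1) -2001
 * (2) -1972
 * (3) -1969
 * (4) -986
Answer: 2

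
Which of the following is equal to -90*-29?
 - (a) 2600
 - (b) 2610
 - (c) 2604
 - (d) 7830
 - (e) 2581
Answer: b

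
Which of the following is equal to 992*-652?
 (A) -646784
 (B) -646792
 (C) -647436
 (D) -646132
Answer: A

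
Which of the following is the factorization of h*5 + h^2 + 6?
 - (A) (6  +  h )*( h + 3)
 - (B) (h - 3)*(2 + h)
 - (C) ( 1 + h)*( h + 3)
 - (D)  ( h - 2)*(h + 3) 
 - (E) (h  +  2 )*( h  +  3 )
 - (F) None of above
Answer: E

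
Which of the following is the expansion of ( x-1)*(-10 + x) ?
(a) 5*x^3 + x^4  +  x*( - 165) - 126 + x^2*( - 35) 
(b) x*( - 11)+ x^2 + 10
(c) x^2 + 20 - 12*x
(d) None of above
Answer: b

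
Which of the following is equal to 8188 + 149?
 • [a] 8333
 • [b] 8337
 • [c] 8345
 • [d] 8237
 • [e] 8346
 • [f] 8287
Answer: b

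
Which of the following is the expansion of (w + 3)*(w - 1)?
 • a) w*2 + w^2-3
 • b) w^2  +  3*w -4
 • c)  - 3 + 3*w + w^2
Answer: a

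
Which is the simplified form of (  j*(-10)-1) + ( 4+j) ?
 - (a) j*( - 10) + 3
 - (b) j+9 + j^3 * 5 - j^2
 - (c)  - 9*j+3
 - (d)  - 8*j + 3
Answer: c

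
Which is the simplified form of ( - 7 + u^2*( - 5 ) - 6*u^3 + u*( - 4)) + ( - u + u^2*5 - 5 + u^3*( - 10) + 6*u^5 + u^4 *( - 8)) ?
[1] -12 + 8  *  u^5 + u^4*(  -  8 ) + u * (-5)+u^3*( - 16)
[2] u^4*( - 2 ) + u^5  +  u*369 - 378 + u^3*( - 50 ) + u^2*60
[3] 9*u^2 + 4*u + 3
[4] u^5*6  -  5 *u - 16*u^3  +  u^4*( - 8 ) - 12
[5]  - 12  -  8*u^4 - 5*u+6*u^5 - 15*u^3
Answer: 4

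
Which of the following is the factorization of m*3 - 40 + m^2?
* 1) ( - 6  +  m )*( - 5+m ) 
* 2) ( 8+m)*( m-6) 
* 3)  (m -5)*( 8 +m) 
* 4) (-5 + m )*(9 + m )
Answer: 3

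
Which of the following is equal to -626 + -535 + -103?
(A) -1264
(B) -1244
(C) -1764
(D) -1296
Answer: A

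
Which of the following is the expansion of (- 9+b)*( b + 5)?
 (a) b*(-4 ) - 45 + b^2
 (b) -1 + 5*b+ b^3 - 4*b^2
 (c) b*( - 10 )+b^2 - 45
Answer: a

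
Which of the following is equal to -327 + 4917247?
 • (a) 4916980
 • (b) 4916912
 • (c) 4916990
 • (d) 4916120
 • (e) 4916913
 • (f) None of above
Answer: f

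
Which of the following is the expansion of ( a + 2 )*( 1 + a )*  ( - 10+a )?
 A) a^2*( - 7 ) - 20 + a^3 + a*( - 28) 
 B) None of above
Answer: A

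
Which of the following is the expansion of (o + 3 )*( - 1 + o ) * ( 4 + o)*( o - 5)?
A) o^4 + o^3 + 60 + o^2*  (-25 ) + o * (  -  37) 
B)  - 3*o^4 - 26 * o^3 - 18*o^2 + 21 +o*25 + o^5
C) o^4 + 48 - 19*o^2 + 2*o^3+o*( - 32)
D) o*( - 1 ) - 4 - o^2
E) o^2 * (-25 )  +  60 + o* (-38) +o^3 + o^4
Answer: A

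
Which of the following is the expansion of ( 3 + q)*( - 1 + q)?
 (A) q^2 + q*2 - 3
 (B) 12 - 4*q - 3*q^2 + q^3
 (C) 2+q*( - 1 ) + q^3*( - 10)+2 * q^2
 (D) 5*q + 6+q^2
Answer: A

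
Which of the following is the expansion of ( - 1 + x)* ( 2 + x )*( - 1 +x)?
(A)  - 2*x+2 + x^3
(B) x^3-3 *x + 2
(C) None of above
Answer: B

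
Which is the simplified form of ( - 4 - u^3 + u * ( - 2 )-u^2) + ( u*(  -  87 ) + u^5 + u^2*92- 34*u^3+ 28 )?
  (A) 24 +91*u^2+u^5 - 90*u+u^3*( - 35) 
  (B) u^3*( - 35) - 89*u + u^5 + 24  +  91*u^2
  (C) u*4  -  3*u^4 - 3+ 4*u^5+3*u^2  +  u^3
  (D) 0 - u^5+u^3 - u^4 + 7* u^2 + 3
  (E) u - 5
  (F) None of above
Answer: B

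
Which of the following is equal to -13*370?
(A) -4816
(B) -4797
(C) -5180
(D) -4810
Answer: D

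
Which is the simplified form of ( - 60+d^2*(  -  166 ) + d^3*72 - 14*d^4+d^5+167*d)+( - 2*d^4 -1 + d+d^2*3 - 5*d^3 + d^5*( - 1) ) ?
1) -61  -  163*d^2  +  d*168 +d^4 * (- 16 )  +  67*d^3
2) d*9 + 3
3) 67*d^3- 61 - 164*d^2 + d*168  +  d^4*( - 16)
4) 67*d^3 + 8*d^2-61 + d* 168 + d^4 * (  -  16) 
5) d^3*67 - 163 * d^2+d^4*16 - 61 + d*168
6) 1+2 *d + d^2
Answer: 1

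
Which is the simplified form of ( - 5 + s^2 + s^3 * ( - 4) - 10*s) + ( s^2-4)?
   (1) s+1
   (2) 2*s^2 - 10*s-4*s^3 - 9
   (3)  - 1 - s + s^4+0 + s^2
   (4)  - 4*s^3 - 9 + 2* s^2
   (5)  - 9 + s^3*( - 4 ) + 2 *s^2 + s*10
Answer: 2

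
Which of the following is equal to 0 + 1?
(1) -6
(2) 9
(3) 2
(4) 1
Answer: 4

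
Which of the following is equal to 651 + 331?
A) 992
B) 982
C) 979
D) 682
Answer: B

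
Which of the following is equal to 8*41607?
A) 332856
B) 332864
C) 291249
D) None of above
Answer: A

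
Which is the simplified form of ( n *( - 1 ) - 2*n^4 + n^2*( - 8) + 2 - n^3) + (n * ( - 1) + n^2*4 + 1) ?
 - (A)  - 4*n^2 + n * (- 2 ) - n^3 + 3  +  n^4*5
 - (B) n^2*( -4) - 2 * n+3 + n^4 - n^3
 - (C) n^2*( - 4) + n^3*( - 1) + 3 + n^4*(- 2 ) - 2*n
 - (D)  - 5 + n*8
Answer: C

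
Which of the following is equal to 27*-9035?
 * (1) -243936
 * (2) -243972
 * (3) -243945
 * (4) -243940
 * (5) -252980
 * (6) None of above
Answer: 3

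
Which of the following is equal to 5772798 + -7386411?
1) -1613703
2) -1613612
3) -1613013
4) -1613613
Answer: 4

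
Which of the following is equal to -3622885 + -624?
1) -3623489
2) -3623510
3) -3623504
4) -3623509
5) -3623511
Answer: 4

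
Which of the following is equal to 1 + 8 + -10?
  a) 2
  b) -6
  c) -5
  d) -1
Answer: d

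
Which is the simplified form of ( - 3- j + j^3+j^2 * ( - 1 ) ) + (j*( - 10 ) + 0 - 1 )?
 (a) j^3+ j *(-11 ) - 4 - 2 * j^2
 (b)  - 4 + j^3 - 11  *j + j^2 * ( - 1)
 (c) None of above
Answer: b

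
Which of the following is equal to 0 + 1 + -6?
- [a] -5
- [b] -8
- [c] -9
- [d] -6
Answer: a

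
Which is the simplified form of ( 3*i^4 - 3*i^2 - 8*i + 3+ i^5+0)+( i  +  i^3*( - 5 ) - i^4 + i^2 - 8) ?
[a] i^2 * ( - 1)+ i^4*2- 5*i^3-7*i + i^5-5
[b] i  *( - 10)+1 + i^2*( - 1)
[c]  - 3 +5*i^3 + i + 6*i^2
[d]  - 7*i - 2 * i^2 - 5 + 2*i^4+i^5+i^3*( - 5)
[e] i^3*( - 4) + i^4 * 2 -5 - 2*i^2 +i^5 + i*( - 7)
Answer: d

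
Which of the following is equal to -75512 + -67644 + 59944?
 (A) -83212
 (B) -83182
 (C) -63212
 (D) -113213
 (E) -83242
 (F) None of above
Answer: A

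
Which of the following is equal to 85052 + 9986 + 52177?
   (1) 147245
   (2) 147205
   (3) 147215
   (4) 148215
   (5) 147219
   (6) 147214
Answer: 3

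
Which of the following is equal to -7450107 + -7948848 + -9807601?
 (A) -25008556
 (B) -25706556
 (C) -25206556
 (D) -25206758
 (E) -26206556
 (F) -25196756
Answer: C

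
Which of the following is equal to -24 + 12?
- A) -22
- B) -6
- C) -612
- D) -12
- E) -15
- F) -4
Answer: D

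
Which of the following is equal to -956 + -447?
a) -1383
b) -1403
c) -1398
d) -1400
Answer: b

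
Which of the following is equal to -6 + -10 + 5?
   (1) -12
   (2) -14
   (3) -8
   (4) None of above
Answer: 4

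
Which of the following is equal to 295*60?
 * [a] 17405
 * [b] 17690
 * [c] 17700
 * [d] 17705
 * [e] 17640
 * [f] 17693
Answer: c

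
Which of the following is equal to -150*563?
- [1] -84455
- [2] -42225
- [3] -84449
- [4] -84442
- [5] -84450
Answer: 5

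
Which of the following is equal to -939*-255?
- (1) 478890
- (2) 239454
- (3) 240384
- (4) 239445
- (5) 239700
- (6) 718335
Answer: 4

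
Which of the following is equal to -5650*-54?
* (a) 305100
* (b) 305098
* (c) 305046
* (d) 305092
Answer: a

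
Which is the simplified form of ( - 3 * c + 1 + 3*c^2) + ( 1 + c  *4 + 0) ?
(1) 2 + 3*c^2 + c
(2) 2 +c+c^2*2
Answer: 1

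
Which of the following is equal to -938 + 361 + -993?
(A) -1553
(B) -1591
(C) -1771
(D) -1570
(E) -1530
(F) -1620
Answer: D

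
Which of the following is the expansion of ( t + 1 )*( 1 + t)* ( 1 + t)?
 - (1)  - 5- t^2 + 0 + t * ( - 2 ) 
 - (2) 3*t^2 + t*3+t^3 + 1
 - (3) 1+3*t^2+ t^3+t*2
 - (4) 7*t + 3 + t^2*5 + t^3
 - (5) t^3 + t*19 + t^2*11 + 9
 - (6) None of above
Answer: 2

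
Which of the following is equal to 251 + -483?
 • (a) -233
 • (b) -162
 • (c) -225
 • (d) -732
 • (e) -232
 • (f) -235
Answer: e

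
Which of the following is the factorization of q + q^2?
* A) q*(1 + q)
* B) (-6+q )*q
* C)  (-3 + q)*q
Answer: A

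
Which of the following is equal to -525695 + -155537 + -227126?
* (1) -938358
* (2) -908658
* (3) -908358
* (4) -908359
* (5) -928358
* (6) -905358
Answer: 3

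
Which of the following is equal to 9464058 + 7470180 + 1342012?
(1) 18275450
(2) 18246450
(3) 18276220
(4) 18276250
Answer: 4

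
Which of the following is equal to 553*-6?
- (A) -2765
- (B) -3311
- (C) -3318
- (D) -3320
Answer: C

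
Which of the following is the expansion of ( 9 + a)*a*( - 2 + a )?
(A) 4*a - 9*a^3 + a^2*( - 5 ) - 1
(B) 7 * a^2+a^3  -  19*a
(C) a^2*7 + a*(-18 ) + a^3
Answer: C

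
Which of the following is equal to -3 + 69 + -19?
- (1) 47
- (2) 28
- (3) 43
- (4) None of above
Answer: 1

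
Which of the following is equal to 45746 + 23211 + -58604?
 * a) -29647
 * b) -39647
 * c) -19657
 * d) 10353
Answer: d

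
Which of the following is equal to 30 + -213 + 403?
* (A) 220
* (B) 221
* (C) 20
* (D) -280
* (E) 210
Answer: A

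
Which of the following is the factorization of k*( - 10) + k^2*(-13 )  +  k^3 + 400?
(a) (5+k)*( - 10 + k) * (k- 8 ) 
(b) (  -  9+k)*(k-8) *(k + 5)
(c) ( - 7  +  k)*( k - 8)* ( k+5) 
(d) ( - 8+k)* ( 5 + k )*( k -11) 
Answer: a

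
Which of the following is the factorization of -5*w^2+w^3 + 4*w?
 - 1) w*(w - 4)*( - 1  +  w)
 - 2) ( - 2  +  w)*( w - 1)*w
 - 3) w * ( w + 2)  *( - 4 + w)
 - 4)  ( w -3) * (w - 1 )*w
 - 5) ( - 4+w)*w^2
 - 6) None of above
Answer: 1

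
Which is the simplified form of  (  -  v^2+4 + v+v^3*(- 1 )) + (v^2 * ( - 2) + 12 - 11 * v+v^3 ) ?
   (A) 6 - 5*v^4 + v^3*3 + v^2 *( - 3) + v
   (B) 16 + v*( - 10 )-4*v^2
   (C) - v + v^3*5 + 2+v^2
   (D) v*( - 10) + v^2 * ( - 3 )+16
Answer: D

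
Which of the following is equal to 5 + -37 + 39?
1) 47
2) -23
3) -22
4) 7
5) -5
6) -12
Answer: 4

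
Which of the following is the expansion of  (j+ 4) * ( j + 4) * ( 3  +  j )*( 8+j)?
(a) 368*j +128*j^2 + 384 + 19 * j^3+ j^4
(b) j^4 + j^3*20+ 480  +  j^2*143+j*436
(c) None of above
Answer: a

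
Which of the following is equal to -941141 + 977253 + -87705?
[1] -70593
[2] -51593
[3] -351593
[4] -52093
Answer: 2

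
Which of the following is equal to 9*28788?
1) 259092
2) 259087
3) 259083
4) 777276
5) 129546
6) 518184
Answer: 1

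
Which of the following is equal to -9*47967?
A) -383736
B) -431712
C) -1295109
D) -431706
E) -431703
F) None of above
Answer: E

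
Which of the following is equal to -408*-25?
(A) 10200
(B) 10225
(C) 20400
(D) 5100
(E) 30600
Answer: A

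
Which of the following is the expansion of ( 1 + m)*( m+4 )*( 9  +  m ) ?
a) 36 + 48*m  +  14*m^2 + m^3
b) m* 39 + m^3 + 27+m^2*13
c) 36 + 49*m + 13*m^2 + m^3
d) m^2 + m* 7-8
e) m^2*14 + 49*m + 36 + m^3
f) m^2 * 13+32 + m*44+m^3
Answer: e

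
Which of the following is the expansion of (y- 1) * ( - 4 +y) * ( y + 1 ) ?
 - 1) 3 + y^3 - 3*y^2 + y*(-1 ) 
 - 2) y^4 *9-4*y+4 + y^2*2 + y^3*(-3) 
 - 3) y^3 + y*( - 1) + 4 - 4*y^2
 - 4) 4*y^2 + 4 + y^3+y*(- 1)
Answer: 3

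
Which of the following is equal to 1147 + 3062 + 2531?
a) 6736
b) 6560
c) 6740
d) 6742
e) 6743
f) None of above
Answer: c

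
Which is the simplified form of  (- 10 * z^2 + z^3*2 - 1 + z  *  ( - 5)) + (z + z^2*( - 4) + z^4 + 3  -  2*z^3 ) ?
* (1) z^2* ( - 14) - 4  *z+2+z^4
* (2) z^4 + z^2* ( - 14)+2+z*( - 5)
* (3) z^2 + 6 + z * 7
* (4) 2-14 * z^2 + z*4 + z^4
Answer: 1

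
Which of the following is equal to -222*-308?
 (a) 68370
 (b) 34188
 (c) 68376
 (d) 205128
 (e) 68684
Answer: c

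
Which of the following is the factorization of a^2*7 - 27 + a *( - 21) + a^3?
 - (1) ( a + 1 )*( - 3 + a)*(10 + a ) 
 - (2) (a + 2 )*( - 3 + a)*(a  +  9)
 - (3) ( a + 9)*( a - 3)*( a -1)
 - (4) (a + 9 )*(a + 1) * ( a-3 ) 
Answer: 4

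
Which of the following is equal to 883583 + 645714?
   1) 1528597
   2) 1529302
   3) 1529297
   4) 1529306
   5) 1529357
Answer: 3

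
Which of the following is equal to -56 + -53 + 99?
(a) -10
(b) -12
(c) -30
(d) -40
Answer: a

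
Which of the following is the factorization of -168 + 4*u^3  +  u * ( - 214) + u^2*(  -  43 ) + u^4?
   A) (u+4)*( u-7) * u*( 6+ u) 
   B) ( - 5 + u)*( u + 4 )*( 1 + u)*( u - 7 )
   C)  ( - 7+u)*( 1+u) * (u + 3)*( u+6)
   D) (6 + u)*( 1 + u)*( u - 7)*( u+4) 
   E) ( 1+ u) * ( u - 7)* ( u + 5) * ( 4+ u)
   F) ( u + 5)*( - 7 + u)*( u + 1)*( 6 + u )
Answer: D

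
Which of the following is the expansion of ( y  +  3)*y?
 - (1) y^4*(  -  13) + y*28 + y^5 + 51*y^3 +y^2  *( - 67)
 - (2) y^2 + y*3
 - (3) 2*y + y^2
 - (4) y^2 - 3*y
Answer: 2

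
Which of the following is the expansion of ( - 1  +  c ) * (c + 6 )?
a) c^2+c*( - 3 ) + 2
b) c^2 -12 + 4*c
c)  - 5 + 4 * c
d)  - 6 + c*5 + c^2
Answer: d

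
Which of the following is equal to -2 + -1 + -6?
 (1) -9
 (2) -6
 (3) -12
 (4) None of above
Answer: 1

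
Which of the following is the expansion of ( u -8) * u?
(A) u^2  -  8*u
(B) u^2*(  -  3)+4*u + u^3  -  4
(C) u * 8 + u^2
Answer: A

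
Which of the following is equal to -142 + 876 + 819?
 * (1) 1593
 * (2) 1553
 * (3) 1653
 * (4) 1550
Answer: 2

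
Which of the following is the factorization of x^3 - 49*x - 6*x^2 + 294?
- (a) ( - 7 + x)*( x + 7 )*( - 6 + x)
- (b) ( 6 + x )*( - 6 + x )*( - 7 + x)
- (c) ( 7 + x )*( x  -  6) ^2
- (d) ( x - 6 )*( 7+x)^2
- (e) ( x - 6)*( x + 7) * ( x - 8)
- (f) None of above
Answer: a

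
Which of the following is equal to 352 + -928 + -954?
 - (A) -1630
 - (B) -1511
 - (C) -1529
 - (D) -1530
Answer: D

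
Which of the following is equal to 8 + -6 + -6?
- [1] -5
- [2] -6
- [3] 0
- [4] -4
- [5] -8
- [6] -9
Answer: 4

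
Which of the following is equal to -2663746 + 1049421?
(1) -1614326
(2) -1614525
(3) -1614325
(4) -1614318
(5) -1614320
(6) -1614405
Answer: 3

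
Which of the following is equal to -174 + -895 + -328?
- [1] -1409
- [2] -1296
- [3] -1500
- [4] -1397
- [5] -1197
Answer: 4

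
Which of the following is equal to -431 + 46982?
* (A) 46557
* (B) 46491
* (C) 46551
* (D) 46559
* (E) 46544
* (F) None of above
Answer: C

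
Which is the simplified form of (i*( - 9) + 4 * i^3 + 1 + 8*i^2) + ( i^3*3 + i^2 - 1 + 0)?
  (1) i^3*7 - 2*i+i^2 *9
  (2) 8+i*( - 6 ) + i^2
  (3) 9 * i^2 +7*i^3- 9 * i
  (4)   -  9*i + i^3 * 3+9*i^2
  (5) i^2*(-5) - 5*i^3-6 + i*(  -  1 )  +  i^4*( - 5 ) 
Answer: 3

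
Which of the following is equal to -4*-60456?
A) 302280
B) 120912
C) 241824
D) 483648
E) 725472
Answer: C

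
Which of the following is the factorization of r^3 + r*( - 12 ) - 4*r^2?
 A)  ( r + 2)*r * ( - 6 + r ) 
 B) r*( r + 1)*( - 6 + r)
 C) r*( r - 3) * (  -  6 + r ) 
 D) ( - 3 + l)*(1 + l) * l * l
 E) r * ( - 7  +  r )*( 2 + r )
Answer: A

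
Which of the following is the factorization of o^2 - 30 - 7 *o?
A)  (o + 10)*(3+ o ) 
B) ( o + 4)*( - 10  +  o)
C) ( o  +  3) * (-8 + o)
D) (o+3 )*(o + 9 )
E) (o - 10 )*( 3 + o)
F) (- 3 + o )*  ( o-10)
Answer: E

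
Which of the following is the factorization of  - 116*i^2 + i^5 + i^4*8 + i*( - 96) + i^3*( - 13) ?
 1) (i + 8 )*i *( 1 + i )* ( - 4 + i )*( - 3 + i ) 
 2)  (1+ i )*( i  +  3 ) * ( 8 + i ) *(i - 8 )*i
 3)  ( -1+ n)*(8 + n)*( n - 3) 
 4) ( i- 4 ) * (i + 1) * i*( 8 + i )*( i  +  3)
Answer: 4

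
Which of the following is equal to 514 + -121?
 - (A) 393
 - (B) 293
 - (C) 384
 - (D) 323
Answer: A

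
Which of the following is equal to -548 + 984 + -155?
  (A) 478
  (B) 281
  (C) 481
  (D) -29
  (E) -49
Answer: B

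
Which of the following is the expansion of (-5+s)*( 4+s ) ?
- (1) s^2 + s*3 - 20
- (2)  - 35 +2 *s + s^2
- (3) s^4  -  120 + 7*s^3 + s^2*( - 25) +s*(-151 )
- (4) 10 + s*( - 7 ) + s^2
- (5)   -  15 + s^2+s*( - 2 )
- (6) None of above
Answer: 6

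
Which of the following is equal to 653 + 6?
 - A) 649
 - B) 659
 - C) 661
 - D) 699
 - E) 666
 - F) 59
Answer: B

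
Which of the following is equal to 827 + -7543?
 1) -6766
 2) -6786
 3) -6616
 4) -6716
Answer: 4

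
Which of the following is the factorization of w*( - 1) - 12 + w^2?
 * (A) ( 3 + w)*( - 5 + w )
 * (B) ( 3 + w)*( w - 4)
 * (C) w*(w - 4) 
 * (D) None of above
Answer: B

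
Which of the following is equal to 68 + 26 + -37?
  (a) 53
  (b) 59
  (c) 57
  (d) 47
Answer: c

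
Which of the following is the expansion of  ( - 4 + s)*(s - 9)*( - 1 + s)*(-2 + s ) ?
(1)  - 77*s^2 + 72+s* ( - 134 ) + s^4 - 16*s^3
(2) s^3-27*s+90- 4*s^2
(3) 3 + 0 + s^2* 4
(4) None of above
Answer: 4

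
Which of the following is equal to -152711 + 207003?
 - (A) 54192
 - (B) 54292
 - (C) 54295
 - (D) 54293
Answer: B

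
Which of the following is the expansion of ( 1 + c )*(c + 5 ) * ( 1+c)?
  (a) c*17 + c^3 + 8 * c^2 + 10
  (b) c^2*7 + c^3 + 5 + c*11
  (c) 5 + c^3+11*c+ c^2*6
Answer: b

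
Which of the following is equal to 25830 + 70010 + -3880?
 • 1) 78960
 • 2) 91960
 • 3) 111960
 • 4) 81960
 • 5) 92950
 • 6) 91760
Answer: 2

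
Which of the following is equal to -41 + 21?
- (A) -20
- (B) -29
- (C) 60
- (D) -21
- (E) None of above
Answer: A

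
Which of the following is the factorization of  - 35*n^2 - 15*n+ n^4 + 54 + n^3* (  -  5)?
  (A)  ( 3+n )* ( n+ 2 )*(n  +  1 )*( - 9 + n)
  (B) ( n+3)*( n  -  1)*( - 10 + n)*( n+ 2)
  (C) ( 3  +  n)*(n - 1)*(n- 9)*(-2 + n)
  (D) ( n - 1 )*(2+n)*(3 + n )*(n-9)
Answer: D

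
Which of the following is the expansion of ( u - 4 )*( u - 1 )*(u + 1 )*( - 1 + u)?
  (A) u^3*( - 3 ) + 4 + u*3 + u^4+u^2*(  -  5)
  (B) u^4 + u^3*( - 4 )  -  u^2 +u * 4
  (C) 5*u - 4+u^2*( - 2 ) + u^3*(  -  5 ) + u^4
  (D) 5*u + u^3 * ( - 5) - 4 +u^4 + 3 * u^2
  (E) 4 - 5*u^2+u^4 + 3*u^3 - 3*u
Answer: D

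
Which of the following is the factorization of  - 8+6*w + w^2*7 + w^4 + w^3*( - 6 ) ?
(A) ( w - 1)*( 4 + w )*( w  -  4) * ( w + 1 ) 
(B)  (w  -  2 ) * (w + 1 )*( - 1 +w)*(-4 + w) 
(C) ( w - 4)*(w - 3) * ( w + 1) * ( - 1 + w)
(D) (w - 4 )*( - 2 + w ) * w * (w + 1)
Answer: B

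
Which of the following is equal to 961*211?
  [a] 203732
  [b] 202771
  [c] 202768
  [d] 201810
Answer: b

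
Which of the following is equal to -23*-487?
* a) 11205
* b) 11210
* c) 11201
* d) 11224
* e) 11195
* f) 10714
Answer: c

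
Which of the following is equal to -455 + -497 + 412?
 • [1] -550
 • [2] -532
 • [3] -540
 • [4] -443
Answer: 3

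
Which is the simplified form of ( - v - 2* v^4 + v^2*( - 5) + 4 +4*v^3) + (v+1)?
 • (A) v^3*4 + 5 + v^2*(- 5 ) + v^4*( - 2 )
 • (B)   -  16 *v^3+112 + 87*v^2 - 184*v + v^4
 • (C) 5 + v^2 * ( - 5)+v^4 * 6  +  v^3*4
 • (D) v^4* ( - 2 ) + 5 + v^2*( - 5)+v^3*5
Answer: A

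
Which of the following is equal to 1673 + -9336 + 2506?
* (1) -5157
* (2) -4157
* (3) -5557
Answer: 1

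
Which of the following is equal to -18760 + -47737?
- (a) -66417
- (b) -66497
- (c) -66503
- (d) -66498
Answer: b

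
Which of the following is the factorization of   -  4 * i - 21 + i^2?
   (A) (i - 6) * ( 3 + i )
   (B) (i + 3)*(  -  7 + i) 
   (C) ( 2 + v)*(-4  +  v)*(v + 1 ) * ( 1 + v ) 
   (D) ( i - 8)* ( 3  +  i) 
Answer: B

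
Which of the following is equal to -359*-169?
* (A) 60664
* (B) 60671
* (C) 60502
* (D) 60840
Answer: B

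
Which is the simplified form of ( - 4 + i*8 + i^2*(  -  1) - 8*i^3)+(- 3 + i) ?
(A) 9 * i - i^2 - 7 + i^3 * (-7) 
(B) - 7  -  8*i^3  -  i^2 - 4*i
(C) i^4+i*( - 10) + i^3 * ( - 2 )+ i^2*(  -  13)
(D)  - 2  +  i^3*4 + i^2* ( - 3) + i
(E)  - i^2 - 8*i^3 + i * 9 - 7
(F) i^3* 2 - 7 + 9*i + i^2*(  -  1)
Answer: E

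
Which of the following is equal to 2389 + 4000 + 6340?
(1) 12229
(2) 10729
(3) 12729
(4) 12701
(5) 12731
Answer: 3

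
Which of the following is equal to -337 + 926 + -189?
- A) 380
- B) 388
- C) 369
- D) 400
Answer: D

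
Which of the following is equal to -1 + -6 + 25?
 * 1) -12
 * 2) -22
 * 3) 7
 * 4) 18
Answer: 4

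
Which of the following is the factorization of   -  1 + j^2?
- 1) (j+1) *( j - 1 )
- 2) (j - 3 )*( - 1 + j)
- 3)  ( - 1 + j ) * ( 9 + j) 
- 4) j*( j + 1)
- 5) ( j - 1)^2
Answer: 1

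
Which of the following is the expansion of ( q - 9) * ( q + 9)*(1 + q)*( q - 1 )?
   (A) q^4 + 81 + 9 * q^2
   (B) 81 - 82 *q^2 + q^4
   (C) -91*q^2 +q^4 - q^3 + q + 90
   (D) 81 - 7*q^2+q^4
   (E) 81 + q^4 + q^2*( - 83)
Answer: B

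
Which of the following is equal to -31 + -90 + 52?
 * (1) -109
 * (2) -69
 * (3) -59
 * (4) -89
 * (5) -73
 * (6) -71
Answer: 2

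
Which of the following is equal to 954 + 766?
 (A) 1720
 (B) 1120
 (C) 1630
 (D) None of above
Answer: A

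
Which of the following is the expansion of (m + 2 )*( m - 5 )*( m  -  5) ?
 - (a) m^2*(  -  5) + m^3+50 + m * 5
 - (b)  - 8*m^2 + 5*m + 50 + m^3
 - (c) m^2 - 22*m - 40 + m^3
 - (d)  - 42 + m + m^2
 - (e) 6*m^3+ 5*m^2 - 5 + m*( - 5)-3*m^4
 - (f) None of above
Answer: b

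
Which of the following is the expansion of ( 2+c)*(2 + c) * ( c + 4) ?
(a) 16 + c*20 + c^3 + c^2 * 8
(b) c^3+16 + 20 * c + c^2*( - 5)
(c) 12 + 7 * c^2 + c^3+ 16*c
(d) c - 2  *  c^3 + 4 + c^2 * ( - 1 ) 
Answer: a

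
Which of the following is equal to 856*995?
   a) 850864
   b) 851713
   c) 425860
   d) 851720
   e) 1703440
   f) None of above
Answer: d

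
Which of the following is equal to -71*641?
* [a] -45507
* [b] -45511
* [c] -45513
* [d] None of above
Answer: b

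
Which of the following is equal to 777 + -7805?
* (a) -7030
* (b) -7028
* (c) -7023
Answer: b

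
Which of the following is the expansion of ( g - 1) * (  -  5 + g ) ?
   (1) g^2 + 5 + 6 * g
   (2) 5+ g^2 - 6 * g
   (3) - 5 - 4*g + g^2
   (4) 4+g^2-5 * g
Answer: 2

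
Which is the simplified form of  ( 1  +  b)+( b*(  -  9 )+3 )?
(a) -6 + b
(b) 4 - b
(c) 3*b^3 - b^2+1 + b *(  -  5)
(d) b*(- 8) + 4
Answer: d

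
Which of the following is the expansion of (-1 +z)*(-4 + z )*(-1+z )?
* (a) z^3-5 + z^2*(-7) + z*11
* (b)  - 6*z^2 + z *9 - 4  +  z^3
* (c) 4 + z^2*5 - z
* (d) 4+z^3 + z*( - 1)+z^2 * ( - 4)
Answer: b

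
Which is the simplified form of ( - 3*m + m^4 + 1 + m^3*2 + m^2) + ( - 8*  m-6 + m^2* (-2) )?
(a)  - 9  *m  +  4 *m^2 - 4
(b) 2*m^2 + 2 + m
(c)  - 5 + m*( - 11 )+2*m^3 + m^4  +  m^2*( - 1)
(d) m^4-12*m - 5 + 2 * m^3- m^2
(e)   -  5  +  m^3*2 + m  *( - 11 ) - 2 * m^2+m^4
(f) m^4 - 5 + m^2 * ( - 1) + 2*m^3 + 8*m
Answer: c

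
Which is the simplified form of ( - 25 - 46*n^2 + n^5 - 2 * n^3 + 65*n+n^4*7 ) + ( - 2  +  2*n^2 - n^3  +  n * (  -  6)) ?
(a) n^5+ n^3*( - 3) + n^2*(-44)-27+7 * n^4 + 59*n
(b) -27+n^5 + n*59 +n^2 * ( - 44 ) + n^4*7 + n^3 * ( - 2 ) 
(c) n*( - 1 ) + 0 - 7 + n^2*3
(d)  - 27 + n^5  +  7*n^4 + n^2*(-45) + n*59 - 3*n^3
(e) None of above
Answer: a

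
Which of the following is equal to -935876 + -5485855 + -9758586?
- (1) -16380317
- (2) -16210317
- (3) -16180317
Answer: 3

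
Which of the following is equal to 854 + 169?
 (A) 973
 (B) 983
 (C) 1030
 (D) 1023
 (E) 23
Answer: D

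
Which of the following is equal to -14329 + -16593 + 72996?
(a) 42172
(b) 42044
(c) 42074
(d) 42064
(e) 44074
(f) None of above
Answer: c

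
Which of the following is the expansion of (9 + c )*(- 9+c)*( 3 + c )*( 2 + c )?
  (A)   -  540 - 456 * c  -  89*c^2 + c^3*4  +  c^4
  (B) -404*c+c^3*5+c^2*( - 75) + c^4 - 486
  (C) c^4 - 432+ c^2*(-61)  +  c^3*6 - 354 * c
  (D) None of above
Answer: D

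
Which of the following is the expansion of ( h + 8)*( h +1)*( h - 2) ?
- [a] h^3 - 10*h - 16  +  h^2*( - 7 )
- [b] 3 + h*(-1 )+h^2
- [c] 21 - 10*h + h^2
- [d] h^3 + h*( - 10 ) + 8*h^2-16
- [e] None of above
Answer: e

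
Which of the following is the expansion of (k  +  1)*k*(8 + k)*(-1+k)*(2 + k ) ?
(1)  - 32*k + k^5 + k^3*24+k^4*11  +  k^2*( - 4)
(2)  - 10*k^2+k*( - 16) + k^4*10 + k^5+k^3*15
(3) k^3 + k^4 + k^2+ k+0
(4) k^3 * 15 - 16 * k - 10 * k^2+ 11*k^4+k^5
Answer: 2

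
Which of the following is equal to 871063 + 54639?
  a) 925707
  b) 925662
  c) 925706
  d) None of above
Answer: d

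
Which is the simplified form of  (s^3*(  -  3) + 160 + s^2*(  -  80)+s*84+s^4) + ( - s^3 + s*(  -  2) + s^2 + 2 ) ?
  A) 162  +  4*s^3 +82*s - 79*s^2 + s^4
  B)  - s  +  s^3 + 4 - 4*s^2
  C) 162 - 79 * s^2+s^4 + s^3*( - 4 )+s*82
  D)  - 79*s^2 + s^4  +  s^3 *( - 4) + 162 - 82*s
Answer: C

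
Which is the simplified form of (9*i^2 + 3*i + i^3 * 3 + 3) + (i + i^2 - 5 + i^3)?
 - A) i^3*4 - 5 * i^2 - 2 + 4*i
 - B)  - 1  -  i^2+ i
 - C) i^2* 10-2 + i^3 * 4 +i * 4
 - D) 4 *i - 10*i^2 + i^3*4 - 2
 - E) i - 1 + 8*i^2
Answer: C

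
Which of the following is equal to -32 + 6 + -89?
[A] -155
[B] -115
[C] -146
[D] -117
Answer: B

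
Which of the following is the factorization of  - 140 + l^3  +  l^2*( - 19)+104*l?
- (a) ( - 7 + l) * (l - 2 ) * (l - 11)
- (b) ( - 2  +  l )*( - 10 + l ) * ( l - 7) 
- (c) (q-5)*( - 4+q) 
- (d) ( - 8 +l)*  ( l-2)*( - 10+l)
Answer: b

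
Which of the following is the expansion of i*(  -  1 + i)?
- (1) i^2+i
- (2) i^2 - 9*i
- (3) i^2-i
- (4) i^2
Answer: 3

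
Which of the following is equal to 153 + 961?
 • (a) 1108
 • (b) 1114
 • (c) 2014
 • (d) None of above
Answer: b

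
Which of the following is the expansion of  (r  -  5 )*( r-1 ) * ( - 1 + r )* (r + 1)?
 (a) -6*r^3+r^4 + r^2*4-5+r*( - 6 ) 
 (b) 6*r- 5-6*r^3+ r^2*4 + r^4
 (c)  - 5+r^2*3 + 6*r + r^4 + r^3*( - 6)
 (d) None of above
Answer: b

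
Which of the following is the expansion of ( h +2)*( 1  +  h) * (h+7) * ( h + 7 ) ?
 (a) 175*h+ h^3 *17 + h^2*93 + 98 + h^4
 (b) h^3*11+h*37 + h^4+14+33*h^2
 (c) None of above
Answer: a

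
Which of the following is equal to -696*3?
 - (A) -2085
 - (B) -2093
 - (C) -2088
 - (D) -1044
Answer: C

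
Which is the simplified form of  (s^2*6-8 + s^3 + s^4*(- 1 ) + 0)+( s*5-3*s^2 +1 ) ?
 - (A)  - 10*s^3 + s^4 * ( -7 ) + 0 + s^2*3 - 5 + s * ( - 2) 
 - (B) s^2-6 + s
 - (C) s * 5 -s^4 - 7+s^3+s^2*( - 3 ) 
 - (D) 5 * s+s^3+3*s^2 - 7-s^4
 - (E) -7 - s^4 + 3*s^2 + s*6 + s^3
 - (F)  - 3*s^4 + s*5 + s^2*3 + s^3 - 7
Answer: D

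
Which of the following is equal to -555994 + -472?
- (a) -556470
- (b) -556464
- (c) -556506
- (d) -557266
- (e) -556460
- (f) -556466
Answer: f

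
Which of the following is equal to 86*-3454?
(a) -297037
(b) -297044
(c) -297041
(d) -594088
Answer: b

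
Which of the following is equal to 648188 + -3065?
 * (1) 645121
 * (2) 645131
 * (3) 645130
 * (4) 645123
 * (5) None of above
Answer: 4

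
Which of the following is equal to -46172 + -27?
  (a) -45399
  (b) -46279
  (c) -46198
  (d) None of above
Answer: d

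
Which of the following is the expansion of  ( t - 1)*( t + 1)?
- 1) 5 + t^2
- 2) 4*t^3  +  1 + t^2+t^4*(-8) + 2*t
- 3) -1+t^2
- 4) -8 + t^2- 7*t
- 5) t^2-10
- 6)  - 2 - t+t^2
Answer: 3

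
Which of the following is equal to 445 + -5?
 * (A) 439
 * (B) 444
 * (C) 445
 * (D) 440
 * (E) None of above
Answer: D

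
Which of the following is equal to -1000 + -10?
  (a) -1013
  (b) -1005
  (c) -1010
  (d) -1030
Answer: c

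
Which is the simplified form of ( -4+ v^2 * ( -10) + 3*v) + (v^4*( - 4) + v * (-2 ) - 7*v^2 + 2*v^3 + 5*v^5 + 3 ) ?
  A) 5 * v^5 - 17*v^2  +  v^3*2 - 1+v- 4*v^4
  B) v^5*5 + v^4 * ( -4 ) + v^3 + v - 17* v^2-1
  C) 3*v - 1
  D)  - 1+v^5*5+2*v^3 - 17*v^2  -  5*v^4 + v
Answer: A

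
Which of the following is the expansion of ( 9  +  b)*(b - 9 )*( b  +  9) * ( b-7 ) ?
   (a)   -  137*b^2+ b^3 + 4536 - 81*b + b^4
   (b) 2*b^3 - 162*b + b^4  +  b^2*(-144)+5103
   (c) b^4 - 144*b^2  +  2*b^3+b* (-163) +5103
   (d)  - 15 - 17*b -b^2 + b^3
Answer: b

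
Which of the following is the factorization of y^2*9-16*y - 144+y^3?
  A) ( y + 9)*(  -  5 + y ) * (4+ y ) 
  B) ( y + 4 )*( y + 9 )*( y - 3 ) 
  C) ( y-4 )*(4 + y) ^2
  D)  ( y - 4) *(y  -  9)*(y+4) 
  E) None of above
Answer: E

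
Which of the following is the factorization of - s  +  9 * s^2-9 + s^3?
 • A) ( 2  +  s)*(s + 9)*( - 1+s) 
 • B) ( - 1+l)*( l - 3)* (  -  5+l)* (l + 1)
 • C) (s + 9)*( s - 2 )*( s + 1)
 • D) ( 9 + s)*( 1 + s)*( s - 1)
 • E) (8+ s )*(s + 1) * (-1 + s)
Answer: D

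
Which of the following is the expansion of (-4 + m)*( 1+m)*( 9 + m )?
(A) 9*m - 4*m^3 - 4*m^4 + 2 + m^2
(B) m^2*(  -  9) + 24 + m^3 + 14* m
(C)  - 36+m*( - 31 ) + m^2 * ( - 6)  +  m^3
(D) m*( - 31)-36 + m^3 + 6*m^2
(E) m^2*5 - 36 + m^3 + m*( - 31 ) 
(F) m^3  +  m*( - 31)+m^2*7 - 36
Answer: D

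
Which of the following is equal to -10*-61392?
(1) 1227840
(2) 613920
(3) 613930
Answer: 2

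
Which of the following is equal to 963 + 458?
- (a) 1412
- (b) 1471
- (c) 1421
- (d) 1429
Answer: c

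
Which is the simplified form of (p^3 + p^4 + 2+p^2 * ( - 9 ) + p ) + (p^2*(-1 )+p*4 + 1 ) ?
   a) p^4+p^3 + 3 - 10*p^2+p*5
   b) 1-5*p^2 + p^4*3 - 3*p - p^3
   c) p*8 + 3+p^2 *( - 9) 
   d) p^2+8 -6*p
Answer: a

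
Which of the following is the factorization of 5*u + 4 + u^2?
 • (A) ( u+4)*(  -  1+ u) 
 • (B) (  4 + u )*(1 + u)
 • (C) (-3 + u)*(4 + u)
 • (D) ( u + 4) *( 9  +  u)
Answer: B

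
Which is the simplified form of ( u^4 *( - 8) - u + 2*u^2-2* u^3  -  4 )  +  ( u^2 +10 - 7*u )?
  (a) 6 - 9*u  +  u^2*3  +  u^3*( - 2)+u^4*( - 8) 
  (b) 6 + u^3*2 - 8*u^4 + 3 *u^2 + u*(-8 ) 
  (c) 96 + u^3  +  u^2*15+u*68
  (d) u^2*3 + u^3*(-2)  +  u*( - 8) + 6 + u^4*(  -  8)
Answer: d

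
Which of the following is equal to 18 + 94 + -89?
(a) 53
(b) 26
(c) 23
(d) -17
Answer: c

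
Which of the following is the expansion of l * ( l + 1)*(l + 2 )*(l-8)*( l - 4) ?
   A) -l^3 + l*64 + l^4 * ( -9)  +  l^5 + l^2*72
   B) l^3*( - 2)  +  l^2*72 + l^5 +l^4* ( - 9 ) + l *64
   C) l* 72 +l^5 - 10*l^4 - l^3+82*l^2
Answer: B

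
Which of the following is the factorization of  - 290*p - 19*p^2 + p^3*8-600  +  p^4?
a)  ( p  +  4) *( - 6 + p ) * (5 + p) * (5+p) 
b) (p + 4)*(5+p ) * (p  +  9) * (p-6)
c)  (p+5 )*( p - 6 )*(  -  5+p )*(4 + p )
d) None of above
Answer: a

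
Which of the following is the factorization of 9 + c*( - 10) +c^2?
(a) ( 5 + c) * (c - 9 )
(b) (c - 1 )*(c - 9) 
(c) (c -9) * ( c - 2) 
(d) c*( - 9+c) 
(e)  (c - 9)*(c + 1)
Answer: b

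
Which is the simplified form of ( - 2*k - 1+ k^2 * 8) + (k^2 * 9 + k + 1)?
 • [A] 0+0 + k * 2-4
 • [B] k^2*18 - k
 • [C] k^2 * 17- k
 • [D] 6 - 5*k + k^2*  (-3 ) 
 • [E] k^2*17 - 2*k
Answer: C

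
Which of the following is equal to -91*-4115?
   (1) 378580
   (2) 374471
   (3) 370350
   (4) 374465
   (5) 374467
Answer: 4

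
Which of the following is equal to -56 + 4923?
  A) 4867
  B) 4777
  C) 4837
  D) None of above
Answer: A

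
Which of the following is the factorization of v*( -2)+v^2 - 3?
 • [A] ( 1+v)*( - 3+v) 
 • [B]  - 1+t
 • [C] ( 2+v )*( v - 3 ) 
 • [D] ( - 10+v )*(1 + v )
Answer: A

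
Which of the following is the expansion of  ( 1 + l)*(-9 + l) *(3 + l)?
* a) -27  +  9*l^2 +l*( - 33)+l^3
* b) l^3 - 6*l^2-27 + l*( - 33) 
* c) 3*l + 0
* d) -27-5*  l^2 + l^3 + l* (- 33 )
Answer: d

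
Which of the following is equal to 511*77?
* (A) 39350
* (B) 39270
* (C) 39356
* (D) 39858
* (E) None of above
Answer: E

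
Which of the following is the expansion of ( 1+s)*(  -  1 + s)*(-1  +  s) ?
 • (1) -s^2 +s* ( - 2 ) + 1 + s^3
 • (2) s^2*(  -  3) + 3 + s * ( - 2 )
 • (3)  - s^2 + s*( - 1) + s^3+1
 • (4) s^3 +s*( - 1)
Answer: 3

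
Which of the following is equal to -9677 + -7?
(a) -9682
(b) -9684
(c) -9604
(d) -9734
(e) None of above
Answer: b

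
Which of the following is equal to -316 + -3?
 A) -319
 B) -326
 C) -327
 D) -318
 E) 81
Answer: A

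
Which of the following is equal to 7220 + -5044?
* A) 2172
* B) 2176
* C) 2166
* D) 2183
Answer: B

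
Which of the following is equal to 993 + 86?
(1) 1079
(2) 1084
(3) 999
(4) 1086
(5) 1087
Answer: 1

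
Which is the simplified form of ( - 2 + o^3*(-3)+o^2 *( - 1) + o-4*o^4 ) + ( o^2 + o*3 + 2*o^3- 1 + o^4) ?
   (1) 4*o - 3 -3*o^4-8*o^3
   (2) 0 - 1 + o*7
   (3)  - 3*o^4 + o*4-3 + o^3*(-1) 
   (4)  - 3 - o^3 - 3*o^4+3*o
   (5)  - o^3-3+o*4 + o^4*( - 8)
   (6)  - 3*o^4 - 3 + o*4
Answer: 3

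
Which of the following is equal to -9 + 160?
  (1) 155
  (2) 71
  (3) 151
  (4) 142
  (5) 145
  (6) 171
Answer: 3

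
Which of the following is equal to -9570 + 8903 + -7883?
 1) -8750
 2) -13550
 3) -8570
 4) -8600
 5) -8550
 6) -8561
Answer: 5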